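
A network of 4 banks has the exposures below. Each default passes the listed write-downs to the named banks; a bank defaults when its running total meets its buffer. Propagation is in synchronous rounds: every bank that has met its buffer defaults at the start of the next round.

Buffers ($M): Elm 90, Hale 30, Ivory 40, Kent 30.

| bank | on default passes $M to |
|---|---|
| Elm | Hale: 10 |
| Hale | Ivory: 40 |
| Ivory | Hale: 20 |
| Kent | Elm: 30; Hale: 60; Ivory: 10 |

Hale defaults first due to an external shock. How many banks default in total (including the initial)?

2

Round 1 — Hale defaults (initial).
  Ivory: +40 → 40 ≥ 40
Round 2 — Ivory defaults.
No further defaults.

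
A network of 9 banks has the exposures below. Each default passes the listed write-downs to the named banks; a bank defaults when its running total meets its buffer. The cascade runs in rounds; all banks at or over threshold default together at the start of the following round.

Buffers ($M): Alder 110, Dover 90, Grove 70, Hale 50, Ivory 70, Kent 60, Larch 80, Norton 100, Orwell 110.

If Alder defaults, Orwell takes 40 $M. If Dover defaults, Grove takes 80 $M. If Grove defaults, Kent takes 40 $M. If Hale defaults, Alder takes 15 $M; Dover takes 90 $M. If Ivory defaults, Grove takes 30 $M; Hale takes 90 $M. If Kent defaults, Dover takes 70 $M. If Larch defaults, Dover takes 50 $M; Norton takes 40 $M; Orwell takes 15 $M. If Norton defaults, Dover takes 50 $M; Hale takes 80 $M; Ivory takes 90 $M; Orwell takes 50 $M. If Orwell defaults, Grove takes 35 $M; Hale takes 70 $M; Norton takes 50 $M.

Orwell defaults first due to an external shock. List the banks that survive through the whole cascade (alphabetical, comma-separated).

Alder, Ivory, Kent, Larch, Norton

Round 1 — Orwell defaults (initial).
  Grove: +35 → 35 < 70
  Hale: +70 → 70 ≥ 50
  Norton: +50 → 50 < 100
Round 2 — Hale defaults.
  Alder: +15 → 15 < 110
  Dover: +90 → 90 ≥ 90
Round 3 — Dover defaults.
  Grove: +80 → 115 ≥ 70
Round 4 — Grove defaults.
  Kent: +40 → 40 < 60
No further defaults.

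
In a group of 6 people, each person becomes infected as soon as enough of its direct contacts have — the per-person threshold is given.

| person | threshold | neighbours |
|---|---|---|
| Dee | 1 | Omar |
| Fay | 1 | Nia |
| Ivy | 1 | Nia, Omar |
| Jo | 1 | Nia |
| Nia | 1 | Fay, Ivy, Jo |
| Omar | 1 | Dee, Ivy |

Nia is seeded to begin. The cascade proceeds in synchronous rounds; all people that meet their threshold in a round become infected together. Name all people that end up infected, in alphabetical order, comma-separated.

Dee, Fay, Ivy, Jo, Nia, Omar

Round 1 — Nia becomes infected (initial).
Round 2 — checking thresholds:
  Fay: 1 of 1 neighbours ≥ 1, becomes infected.
  Ivy: 1 of 2 neighbours ≥ 1, becomes infected.
  Jo: 1 of 1 neighbours ≥ 1, becomes infected.
Round 3 — checking thresholds:
  Omar: 1 of 2 neighbours ≥ 1, becomes infected.
Round 4 — checking thresholds:
  Dee: 1 of 1 neighbours ≥ 1, becomes infected.
Round 5 — no new infections; cascade stops.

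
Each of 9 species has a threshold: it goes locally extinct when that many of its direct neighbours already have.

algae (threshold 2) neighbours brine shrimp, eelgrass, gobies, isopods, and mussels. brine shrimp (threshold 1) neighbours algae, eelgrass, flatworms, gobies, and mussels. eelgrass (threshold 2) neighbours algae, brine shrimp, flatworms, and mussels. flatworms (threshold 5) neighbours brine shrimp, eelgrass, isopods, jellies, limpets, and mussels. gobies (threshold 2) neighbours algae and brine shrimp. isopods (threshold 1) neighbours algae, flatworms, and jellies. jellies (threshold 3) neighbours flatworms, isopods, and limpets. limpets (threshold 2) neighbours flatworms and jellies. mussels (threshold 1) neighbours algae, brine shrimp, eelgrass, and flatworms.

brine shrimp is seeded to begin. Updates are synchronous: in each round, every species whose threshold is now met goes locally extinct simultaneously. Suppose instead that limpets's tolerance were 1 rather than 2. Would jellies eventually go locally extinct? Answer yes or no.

no

With limpets's tolerance at 1:
Round 1 — brine shrimp goes locally extinct (initial).
Round 2 — checking thresholds:
  algae: 1 of 5 neighbours < 2, not yet.
  eelgrass: 1 of 4 neighbours < 2, not yet.
  flatworms: 1 of 6 neighbours < 5, not yet.
  gobies: 1 of 2 neighbours < 2, not yet.
  mussels: 1 of 4 neighbours ≥ 1, goes locally extinct.
Round 3 — checking thresholds:
  algae: 2 of 5 neighbours ≥ 2, goes locally extinct.
  eelgrass: 2 of 4 neighbours ≥ 2, goes locally extinct.
  flatworms: 2 of 6 neighbours < 5, not yet.
  gobies: 1 of 2 neighbours < 2, not yet.
Round 4 — checking thresholds:
  flatworms: 3 of 6 neighbours < 5, not yet.
  gobies: 2 of 2 neighbours ≥ 2, goes locally extinct.
  isopods: 1 of 3 neighbours ≥ 1, goes locally extinct.
Round 5 — no new extinctions; cascade stops.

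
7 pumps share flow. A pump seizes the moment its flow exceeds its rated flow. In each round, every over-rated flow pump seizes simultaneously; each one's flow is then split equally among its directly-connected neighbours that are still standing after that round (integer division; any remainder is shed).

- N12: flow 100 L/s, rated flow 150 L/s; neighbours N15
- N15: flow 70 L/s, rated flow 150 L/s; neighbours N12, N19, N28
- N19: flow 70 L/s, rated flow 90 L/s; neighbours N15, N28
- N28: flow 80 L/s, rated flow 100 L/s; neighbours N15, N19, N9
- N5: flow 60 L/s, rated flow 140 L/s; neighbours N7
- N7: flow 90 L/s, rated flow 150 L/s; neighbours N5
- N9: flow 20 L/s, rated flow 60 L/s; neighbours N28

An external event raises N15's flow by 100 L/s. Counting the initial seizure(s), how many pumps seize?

5

Round 1 — N15 at 170 > 150. N15 seizes.
  N15 sheds 170 L/s to N12, N19, N28: 56 each (2 lost).
    N12: 100+56 = 156 > 150
    N19: 70+56 = 126 > 90
    N28: 80+56 = 136 > 100
Round 2 — N12, N19, N28 seize.
  N12 sheds 156 L/s: no online neighbours, lost.
  N19 sheds 126 L/s: no online neighbours, lost.
  N28 sheds 136 L/s to N9: 136 each.
    N9: 20+136 = 156 > 60
Round 3 — N9 seizes.
  N9 sheds 156 L/s: no online neighbours, lost.
No further seizures.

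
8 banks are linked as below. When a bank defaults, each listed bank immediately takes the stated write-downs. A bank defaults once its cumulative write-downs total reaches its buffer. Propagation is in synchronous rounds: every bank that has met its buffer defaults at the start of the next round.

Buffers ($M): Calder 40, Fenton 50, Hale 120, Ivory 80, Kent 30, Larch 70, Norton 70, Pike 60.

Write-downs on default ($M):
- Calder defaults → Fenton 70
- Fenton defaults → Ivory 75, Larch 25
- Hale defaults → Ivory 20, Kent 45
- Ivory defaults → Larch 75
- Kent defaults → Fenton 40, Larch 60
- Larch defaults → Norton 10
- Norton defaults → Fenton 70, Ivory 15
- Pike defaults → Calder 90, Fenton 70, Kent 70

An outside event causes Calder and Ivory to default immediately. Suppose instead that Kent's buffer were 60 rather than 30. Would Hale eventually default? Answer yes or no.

With Kent's buffer at 60:
Round 1 — Calder, Ivory default (initial).
  Fenton: +70 → 70 ≥ 50
  Larch: +75 → 75 ≥ 70
Round 2 — Fenton, Larch default.
  Norton: +10 → 10 < 70
No further defaults.

no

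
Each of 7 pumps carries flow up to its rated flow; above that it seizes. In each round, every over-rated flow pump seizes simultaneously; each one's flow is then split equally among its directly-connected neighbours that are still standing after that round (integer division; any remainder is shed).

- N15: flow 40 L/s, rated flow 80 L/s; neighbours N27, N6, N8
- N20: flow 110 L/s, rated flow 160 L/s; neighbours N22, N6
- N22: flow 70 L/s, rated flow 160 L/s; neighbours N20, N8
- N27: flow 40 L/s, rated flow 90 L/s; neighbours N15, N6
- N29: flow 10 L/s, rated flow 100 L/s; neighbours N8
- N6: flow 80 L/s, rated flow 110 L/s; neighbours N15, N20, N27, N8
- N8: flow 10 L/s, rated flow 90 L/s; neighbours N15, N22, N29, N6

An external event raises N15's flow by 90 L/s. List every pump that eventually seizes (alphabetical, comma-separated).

N15, N27, N6, N8

Round 1 — N15 at 130 > 80. N15 seizes.
  N15 sheds 130 L/s to N27, N6, N8: 43 each (1 lost).
    N27: 40+43 = 83 ≤ 90
    N6: 80+43 = 123 > 110
    N8: 10+43 = 53 ≤ 90
Round 2 — N6 seizes.
  N6 sheds 123 L/s to N20, N27, N8: 41 each.
    N20: 110+41 = 151 ≤ 160
    N27: 83+41 = 124 > 90
    N8: 53+41 = 94 > 90
Round 3 — N27, N8 seize.
  N27 sheds 124 L/s: no online neighbours, lost.
  N8 sheds 94 L/s to N22, N29: 47 each.
    N22: 70+47 = 117 ≤ 160
    N29: 10+47 = 57 ≤ 100
No further seizures.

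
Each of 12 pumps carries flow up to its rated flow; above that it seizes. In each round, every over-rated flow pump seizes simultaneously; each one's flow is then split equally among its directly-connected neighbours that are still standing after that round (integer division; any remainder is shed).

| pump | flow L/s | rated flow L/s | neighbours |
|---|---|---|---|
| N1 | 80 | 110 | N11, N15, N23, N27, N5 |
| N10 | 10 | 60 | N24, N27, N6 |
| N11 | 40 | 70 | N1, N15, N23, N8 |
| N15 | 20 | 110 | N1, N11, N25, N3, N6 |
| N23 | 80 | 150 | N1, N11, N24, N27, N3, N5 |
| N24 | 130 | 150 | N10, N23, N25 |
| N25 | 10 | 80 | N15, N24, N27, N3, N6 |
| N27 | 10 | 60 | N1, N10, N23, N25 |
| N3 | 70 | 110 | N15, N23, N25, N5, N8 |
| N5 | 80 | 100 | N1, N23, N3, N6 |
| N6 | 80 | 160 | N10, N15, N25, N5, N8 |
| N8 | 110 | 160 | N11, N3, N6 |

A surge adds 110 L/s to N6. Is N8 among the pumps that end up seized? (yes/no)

no

Round 1 — N6 at 190 > 160. N6 seizes.
  N6 sheds 190 L/s to N10, N15, N25, N5, N8: 38 each.
    N10: 10+38 = 48 ≤ 60
    N15: 20+38 = 58 ≤ 110
    N25: 10+38 = 48 ≤ 80
    N5: 80+38 = 118 > 100
    N8: 110+38 = 148 ≤ 160
Round 2 — N5 seizes.
  N5 sheds 118 L/s to N1, N23, N3: 39 each (1 lost).
    N1: 80+39 = 119 > 110
    N23: 80+39 = 119 ≤ 150
    N3: 70+39 = 109 ≤ 110
Round 3 — N1 seizes.
  N1 sheds 119 L/s to N11, N15, N23, N27: 29 each (3 lost).
    N11: 40+29 = 69 ≤ 70
    N15: 58+29 = 87 ≤ 110
    N23: 119+29 = 148 ≤ 150
    N27: 10+29 = 39 ≤ 60
No further seizures.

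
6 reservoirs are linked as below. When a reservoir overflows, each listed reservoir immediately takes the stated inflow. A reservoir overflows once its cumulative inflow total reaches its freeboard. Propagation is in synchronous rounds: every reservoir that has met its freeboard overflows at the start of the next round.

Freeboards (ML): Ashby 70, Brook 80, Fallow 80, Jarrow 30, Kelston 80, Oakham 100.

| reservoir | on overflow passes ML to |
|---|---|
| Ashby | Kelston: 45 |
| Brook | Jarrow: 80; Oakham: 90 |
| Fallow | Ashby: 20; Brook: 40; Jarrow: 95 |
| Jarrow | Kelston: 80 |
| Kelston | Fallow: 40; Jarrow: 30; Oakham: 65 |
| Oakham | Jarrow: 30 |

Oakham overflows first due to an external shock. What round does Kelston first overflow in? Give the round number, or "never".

3

Round 1 — Oakham overflows (initial).
  Jarrow: +30 → 30 ≥ 30
Round 2 — Jarrow overflows.
  Kelston: +80 → 80 ≥ 80
Round 3 — Kelston overflows.
  Fallow: +40 → 40 < 80
No further overflows.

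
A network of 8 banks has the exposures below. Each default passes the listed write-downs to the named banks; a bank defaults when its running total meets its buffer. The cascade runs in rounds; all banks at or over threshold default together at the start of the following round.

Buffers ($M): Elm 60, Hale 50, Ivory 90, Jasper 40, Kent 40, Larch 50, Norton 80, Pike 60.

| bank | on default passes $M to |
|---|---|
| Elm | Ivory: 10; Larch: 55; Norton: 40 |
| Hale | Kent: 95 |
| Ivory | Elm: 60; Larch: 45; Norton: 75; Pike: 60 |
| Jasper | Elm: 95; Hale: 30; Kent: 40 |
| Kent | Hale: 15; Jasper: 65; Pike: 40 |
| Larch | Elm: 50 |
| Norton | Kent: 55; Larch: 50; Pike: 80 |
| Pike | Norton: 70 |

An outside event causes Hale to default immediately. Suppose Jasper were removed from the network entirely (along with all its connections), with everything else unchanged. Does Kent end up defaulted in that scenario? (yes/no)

yes

With Jasper removed:
Round 1 — Hale defaults (initial).
  Kent: +95 → 95 ≥ 40
Round 2 — Kent defaults.
  Pike: +40 → 40 < 60
No further defaults.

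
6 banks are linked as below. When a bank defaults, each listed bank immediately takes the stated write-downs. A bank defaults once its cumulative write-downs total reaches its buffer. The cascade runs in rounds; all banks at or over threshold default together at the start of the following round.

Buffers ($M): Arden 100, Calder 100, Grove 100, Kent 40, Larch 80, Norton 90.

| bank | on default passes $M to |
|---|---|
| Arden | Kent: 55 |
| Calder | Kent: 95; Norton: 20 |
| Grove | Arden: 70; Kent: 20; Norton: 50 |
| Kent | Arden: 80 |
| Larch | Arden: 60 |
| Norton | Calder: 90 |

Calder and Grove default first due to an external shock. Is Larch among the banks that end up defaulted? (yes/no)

Round 1 — Calder, Grove default (initial).
  Arden: +70 → 70 < 100
  Kent: +95+20 → 115 ≥ 40
  Norton: +20+50 → 70 < 90
Round 2 — Kent defaults.
  Arden: +80 → 150 ≥ 100
Round 3 — Arden defaults.
No further defaults.

no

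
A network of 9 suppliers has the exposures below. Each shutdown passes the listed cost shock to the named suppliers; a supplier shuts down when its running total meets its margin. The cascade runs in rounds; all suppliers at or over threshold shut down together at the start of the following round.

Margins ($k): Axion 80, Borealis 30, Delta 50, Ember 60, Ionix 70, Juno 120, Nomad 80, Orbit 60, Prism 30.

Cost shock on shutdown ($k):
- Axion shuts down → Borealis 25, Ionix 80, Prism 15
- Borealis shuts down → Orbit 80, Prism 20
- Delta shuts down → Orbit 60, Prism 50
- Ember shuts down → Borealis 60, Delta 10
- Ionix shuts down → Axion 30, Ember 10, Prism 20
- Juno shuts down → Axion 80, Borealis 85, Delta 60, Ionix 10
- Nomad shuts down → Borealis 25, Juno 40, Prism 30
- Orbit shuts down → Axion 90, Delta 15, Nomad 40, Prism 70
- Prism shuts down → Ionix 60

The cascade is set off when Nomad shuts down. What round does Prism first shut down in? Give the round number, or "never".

Round 1 — Nomad shuts down (initial).
  Borealis: +25 → 25 < 30
  Juno: +40 → 40 < 120
  Prism: +30 → 30 ≥ 30
Round 2 — Prism shuts down.
  Ionix: +60 → 60 < 70
No further shutdowns.

2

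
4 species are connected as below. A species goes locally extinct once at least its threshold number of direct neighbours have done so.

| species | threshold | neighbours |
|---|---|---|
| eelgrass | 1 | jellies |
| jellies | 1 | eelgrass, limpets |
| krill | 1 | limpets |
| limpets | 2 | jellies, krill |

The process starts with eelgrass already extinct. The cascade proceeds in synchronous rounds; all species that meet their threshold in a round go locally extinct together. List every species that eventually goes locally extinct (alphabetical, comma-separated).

Round 1 — eelgrass goes locally extinct (initial).
Round 2 — checking thresholds:
  jellies: 1 of 2 neighbours ≥ 1, goes locally extinct.
Round 3 — no new extinctions; cascade stops.

eelgrass, jellies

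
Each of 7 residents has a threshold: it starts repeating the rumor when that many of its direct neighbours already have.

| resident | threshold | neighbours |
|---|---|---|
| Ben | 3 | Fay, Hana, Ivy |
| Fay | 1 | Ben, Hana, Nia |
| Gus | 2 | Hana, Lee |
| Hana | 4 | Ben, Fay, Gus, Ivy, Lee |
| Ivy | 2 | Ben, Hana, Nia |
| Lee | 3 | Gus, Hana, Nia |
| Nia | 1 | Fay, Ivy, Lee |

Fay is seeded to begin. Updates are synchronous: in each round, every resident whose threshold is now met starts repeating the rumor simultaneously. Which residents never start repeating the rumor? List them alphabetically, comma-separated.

Ben, Gus, Hana, Ivy, Lee

Round 1 — Fay starts repeating the rumor (initial).
Round 2 — checking thresholds:
  Ben: 1 of 3 neighbours < 3, below threshold.
  Hana: 1 of 5 neighbours < 4, below threshold.
  Nia: 1 of 3 neighbours ≥ 1, starts repeating the rumor.
Round 3 — no new spreads; cascade stops.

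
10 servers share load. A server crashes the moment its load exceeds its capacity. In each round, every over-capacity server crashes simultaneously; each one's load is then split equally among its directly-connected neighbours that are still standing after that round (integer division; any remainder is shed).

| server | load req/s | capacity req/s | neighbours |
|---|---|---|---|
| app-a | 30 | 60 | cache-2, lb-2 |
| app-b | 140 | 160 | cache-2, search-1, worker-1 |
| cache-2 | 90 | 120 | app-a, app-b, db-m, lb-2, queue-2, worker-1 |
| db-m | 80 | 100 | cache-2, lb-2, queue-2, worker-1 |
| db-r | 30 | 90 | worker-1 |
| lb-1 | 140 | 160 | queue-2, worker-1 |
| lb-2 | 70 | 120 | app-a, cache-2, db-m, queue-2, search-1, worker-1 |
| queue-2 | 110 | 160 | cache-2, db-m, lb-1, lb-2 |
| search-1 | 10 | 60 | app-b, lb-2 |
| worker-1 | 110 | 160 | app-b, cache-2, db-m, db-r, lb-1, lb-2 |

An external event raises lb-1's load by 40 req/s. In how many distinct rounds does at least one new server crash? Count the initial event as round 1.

Round 1 — lb-1 at 180 > 160. lb-1 crashes.
  lb-1 sheds 180 req/s to queue-2, worker-1: 90 each.
    queue-2: 110+90 = 200 > 160
    worker-1: 110+90 = 200 > 160
Round 2 — queue-2, worker-1 crash.
  queue-2 sheds 200 req/s to cache-2, db-m, lb-2: 66 each (2 lost).
    cache-2: 90+66 = 156 > 120
    db-m: 80+66 = 146 > 100
    lb-2: 70+66 = 136 > 120
  worker-1 sheds 200 req/s to app-b, cache-2, db-m, db-r, lb-2: 40 each.
    app-b: 140+40 = 180 > 160
    cache-2: 156+40 = 196 > 120
    db-m: 146+40 = 186 > 100
    db-r: 30+40 = 70 ≤ 90
    lb-2: 136+40 = 176 > 120
Round 3 — app-b, cache-2, db-m, lb-2 crash.
  app-b sheds 180 req/s to search-1: 180 each.
    search-1: 10+180 = 190 > 60
  cache-2 sheds 196 req/s to app-a: 196 each.
    app-a: 30+196 = 226 > 60
  db-m sheds 186 req/s: no online neighbours, lost.
  lb-2 sheds 176 req/s to app-a, search-1: 88 each.
    app-a: 226+88 = 314 > 60
    search-1: 190+88 = 278 > 60
Round 4 — app-a, search-1 crash.
  app-a sheds 314 req/s: no online neighbours, lost.
  search-1 sheds 278 req/s: no online neighbours, lost.
No further crashes.

4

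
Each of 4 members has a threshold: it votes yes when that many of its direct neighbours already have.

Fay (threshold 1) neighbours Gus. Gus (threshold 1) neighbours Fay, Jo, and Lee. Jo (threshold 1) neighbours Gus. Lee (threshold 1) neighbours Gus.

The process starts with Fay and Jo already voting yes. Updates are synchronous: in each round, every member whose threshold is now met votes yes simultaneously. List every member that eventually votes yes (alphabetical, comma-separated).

Fay, Gus, Jo, Lee

Round 1 — Fay, Jo vote yes (initial).
Round 2 — checking thresholds:
  Gus: 2 of 3 neighbours ≥ 1, votes yes.
Round 3 — checking thresholds:
  Lee: 1 of 1 neighbours ≥ 1, votes yes.
Round 4 — no new yes votes; cascade stops.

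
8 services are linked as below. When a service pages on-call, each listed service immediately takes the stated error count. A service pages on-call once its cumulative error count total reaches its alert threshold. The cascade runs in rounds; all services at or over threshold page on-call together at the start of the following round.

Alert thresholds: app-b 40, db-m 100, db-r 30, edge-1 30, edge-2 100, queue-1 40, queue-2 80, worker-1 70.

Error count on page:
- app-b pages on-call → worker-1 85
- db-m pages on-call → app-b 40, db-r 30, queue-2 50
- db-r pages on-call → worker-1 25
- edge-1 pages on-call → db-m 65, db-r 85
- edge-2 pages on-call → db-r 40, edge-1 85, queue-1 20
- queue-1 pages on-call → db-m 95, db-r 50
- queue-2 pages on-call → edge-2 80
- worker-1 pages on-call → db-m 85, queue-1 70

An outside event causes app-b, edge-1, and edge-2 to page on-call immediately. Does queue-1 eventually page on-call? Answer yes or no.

Round 1 — app-b, edge-1, edge-2 page on-call (initial).
  db-m: +65 → 65 < 100
  db-r: +85+40 → 125 ≥ 30
  queue-1: +20 → 20 < 40
  worker-1: +85 → 85 ≥ 70
Round 2 — db-r, worker-1 page on-call.
  db-m: +85 → 150 ≥ 100
  queue-1: +70 → 90 ≥ 40
Round 3 — db-m, queue-1 page on-call.
  queue-2: +50 → 50 < 80
No further pages.

yes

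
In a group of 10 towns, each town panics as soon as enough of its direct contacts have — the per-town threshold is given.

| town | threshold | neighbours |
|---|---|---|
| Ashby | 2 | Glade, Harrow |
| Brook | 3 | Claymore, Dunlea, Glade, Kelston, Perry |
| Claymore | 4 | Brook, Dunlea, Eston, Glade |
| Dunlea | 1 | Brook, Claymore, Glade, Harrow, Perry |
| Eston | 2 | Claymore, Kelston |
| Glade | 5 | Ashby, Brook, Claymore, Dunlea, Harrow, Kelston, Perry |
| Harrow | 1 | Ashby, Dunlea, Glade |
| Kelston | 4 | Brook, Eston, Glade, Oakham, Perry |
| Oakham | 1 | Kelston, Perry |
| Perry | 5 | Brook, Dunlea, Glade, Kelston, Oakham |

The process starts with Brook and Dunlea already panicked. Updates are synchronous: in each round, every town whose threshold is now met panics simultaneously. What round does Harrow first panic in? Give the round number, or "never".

Round 1 — Brook, Dunlea panic (initial).
Round 2 — checking thresholds:
  Claymore: 2 of 4 neighbours < 4, not yet.
  Glade: 2 of 7 neighbours < 5, not yet.
  Harrow: 1 of 3 neighbours ≥ 1, panics.
  Kelston: 1 of 5 neighbours < 4, not yet.
  Perry: 2 of 5 neighbours < 5, not yet.
Round 3 — no new panics; cascade stops.

2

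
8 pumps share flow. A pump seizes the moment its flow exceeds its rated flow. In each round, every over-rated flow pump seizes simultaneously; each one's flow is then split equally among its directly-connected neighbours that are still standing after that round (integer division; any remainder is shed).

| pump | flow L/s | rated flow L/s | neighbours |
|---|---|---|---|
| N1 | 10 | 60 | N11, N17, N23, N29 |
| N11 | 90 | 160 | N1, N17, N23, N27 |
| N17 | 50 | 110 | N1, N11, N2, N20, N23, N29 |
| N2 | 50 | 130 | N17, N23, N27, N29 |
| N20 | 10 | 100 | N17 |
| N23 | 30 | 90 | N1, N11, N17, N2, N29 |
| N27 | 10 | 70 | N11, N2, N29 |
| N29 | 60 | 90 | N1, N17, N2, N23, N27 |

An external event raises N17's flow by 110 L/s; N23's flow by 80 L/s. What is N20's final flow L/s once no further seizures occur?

Round 1 — N17 at 160 > 110; N23 at 110 > 90. N17, N23 seize.
  N17 sheds 160 L/s to N1, N11, N2, N20, N29: 32 each.
    N1: 10+32 = 42 ≤ 60
    N11: 90+32 = 122 ≤ 160
    N2: 50+32 = 82 ≤ 130
    N20: 10+32 = 42 ≤ 100
    N29: 60+32 = 92 > 90
  N23 sheds 110 L/s to N1, N11, N2, N29: 27 each (2 lost).
    N1: 42+27 = 69 > 60
    N11: 122+27 = 149 ≤ 160
    N2: 82+27 = 109 ≤ 130
    N29: 92+27 = 119 > 90
Round 2 — N1, N29 seize.
  N1 sheds 69 L/s to N11: 69 each.
    N11: 149+69 = 218 > 160
  N29 sheds 119 L/s to N2, N27: 59 each (1 lost).
    N2: 109+59 = 168 > 130
    N27: 10+59 = 69 ≤ 70
Round 3 — N11, N2 seize.
  N11 sheds 218 L/s to N27: 218 each.
    N27: 69+218 = 287 > 70
  N2 sheds 168 L/s to N27: 168 each.
    N27: 287+168 = 455 > 70
Round 4 — N27 seizes.
  N27 sheds 455 L/s: no online neighbours, lost.
No further seizures.

42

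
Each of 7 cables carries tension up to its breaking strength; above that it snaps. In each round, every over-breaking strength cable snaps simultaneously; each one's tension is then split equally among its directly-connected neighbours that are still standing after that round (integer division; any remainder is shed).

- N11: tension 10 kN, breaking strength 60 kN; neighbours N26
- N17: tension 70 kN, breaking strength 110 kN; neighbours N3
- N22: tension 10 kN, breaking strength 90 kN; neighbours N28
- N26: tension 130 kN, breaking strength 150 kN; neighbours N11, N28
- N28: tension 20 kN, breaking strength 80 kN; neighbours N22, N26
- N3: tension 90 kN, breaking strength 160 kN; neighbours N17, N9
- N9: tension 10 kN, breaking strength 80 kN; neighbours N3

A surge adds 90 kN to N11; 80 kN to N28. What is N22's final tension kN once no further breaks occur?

60

Round 1 — N11 at 100 > 60; N28 at 100 > 80. N11, N28 snap.
  N11 sheds 100 kN to N26: 100 each.
    N26: 130+100 = 230 > 150
  N28 sheds 100 kN to N22, N26: 50 each.
    N22: 10+50 = 60 ≤ 90
    N26: 230+50 = 280 > 150
Round 2 — N26 snaps.
  N26 sheds 280 kN: no online neighbours, lost.
No further breaks.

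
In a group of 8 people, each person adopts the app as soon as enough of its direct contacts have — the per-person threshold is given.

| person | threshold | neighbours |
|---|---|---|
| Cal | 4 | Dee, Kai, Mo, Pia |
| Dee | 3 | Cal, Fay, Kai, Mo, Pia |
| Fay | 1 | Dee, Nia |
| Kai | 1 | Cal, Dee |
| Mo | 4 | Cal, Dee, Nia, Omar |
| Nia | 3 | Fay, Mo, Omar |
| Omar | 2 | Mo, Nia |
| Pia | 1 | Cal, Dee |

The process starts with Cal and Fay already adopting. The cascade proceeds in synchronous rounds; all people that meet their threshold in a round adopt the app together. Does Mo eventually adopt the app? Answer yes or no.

no

Round 1 — Cal, Fay adopt the app (initial).
Round 2 — checking thresholds:
  Dee: 2 of 5 neighbours < 3, holds.
  Kai: 1 of 2 neighbours ≥ 1, adopts the app.
  Mo: 1 of 4 neighbours < 4, holds.
  Nia: 1 of 3 neighbours < 3, holds.
  Pia: 1 of 2 neighbours ≥ 1, adopts the app.
Round 3 — checking thresholds:
  Dee: 4 of 5 neighbours ≥ 3, adopts the app.
  Mo: 1 of 4 neighbours < 4, holds.
  Nia: 1 of 3 neighbours < 3, holds.
Round 4 — no new adoptions; cascade stops.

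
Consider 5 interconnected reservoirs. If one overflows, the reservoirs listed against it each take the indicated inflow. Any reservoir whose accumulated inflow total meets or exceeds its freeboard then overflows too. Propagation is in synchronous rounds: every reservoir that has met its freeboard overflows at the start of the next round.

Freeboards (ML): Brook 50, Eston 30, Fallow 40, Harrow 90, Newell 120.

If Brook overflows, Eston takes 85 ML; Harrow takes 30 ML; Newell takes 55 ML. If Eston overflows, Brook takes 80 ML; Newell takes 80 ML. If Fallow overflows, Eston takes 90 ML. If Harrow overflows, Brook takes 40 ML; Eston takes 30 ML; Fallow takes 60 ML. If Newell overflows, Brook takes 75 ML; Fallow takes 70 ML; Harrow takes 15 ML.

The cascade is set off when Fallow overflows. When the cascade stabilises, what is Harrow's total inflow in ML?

45

Round 1 — Fallow overflows (initial).
  Eston: +90 → 90 ≥ 30
Round 2 — Eston overflows.
  Brook: +80 → 80 ≥ 50
  Newell: +80 → 80 < 120
Round 3 — Brook overflows.
  Harrow: +30 → 30 < 90
  Newell: +55 → 135 ≥ 120
Round 4 — Newell overflows.
  Harrow: +15 → 45 < 90
No further overflows.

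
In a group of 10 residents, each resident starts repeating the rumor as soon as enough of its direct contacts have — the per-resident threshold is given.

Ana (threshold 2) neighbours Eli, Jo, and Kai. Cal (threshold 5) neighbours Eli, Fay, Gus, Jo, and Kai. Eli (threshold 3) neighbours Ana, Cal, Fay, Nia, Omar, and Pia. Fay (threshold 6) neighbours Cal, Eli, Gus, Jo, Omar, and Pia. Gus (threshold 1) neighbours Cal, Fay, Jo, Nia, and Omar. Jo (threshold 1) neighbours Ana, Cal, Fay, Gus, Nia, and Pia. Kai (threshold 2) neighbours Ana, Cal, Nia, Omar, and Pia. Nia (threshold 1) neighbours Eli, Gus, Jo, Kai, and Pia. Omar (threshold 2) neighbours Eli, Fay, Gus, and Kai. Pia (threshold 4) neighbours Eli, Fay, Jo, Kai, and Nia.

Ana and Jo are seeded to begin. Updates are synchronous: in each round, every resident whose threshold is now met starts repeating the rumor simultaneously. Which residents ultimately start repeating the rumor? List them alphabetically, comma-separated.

Round 1 — Ana, Jo start repeating the rumor (initial).
Round 2 — checking thresholds:
  Cal: 1 of 5 neighbours < 5, holds.
  Eli: 1 of 6 neighbours < 3, holds.
  Fay: 1 of 6 neighbours < 6, holds.
  Gus: 1 of 5 neighbours ≥ 1, starts repeating the rumor.
  Kai: 1 of 5 neighbours < 2, holds.
  Nia: 1 of 5 neighbours ≥ 1, starts repeating the rumor.
  Pia: 1 of 5 neighbours < 4, holds.
Round 3 — checking thresholds:
  Cal: 2 of 5 neighbours < 5, holds.
  Eli: 2 of 6 neighbours < 3, holds.
  Fay: 2 of 6 neighbours < 6, holds.
  Kai: 2 of 5 neighbours ≥ 2, starts repeating the rumor.
  Omar: 1 of 4 neighbours < 2, holds.
  Pia: 2 of 5 neighbours < 4, holds.
Round 4 — checking thresholds:
  Cal: 3 of 5 neighbours < 5, holds.
  Eli: 2 of 6 neighbours < 3, holds.
  Fay: 2 of 6 neighbours < 6, holds.
  Omar: 2 of 4 neighbours ≥ 2, starts repeating the rumor.
  Pia: 3 of 5 neighbours < 4, holds.
Round 5 — checking thresholds:
  Cal: 3 of 5 neighbours < 5, holds.
  Eli: 3 of 6 neighbours ≥ 3, starts repeating the rumor.
  Fay: 3 of 6 neighbours < 6, holds.
  Pia: 3 of 5 neighbours < 4, holds.
Round 6 — checking thresholds:
  Cal: 4 of 5 neighbours < 5, holds.
  Fay: 4 of 6 neighbours < 6, holds.
  Pia: 4 of 5 neighbours ≥ 4, starts repeating the rumor.
Round 7 — no new spreads; cascade stops.

Ana, Eli, Gus, Jo, Kai, Nia, Omar, Pia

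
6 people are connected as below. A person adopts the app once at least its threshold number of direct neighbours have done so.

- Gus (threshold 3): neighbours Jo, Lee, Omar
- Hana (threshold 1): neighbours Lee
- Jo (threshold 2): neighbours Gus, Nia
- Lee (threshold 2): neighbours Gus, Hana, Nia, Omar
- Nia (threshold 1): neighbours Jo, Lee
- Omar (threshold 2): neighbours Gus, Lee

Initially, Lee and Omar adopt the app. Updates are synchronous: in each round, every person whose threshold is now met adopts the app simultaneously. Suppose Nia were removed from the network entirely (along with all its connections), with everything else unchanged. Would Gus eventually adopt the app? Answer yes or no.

With Nia removed:
Round 1 — Lee, Omar adopt the app (initial).
Round 2 — checking thresholds:
  Gus: 2 of 3 neighbours < 3, holds.
  Hana: 1 of 1 neighbours ≥ 1, adopts the app.
Round 3 — no new adoptions; cascade stops.

no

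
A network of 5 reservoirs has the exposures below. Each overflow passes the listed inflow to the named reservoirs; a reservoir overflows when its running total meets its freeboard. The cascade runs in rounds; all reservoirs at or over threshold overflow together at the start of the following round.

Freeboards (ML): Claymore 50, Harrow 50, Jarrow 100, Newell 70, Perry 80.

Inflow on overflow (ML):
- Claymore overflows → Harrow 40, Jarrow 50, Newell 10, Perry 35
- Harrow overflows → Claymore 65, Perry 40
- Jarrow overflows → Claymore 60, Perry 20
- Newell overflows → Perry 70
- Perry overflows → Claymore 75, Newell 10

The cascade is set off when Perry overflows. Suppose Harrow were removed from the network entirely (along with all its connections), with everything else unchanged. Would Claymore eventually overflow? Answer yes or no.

With Harrow removed:
Round 1 — Perry overflows (initial).
  Claymore: +75 → 75 ≥ 50
  Newell: +10 → 10 < 70
Round 2 — Claymore overflows.
  Jarrow: +50 → 50 < 100
  Newell: +10 → 20 < 70
No further overflows.

yes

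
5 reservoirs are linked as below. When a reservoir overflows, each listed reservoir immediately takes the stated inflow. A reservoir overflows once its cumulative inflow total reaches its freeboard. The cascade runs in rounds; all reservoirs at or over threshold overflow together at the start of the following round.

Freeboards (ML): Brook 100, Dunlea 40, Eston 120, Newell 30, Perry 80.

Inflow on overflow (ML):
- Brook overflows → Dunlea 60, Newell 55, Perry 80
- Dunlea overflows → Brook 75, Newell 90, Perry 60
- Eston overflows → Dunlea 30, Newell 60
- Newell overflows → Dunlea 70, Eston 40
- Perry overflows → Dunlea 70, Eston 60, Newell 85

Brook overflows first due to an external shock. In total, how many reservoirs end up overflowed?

4

Round 1 — Brook overflows (initial).
  Dunlea: +60 → 60 ≥ 40
  Newell: +55 → 55 ≥ 30
  Perry: +80 → 80 ≥ 80
Round 2 — Dunlea, Newell, Perry overflow.
  Eston: +40+60 → 100 < 120
No further overflows.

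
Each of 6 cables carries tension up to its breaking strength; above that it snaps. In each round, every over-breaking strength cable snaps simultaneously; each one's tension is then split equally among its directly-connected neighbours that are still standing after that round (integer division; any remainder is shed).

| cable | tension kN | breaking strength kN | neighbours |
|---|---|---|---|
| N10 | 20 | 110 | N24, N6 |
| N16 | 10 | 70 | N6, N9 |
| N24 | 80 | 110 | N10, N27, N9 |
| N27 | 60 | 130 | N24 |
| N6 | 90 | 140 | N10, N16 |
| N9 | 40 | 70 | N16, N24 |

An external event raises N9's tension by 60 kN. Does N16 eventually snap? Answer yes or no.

no

Round 1 — N9 at 100 > 70. N9 snaps.
  N9 sheds 100 kN to N16, N24: 50 each.
    N16: 10+50 = 60 ≤ 70
    N24: 80+50 = 130 > 110
Round 2 — N24 snaps.
  N24 sheds 130 kN to N10, N27: 65 each.
    N10: 20+65 = 85 ≤ 110
    N27: 60+65 = 125 ≤ 130
No further breaks.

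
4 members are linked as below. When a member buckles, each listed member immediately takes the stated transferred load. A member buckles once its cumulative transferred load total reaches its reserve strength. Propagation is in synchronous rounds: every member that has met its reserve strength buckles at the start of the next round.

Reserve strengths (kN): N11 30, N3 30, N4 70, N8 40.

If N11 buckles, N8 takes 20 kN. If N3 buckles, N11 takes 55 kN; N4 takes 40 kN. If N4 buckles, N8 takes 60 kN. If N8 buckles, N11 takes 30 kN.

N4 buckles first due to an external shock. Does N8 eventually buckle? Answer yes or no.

yes

Round 1 — N4 buckles (initial).
  N8: +60 → 60 ≥ 40
Round 2 — N8 buckles.
  N11: +30 → 30 ≥ 30
Round 3 — N11 buckles.
No further bucklings.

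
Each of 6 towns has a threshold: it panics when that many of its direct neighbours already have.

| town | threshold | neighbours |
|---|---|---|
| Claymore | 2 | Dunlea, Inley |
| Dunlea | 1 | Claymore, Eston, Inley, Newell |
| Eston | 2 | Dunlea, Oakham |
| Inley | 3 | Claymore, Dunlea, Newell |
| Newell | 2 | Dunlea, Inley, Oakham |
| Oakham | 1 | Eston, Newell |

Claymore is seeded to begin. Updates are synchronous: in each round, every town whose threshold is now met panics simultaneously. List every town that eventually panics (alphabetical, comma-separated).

Claymore, Dunlea

Round 1 — Claymore panics (initial).
Round 2 — checking thresholds:
  Dunlea: 1 of 4 neighbours ≥ 1, panics.
  Inley: 1 of 3 neighbours < 3, holds.
Round 3 — no new panics; cascade stops.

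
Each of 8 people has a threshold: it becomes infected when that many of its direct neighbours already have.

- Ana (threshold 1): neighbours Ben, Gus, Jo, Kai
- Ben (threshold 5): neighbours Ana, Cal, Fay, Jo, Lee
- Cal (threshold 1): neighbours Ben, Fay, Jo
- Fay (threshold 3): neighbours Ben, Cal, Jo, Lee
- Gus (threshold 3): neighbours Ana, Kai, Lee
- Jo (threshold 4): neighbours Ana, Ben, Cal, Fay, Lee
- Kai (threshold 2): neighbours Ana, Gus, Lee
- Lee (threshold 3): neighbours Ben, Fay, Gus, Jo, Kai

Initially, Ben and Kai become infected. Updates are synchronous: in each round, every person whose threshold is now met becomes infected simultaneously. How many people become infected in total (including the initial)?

Round 1 — Ben, Kai become infected (initial).
Round 2 — checking thresholds:
  Ana: 2 of 4 neighbours ≥ 1, becomes infected.
  Cal: 1 of 3 neighbours ≥ 1, becomes infected.
  Fay: 1 of 4 neighbours < 3, below threshold.
  Gus: 1 of 3 neighbours < 3, below threshold.
  Jo: 1 of 5 neighbours < 4, below threshold.
  Lee: 2 of 5 neighbours < 3, below threshold.
Round 3 — no new infections; cascade stops.

4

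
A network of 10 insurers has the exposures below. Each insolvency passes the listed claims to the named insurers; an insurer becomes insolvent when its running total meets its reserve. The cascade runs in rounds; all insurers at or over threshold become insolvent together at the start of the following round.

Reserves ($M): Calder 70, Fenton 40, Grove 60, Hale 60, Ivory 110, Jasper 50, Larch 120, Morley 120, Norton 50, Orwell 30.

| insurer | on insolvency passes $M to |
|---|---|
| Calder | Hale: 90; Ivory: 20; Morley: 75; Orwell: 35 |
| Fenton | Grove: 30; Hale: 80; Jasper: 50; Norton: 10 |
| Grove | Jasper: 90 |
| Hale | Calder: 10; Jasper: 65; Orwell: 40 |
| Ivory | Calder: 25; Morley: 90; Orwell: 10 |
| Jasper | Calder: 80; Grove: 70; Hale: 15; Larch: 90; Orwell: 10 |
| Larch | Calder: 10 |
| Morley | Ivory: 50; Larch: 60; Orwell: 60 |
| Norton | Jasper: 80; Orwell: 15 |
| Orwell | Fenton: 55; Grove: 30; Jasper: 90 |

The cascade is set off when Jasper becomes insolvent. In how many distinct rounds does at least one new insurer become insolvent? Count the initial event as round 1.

4

Round 1 — Jasper becomes insolvent (initial).
  Calder: +80 → 80 ≥ 70
  Grove: +70 → 70 ≥ 60
  Hale: +15 → 15 < 60
  Larch: +90 → 90 < 120
  Orwell: +10 → 10 < 30
Round 2 — Calder, Grove become insolvent.
  Hale: +90 → 105 ≥ 60
  Ivory: +20 → 20 < 110
  Morley: +75 → 75 < 120
  Orwell: +35 → 45 ≥ 30
Round 3 — Hale, Orwell become insolvent.
  Fenton: +55 → 55 ≥ 40
Round 4 — Fenton becomes insolvent.
  Norton: +10 → 10 < 50
No further insolvencies.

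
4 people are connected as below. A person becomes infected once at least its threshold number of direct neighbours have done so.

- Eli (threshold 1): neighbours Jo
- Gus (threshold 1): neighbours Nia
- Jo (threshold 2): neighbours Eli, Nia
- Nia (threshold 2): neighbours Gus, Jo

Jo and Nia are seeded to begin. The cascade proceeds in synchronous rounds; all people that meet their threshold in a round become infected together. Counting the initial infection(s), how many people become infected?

Round 1 — Jo, Nia become infected (initial).
Round 2 — checking thresholds:
  Eli: 1 of 1 neighbours ≥ 1, becomes infected.
  Gus: 1 of 1 neighbours ≥ 1, becomes infected.
Round 3 — no new infections; cascade stops.

4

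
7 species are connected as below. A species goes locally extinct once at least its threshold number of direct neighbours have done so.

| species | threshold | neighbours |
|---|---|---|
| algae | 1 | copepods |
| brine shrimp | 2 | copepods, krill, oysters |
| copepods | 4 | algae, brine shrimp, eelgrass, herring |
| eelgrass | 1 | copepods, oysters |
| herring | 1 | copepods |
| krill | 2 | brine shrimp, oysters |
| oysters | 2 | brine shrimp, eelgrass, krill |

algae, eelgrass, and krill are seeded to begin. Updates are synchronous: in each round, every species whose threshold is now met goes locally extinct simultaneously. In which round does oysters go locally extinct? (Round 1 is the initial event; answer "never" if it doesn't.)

2

Round 1 — algae, eelgrass, krill go locally extinct (initial).
Round 2 — checking thresholds:
  brine shrimp: 1 of 3 neighbours < 2, below threshold.
  copepods: 2 of 4 neighbours < 4, below threshold.
  oysters: 2 of 3 neighbours ≥ 2, goes locally extinct.
Round 3 — checking thresholds:
  brine shrimp: 2 of 3 neighbours ≥ 2, goes locally extinct.
  copepods: 2 of 4 neighbours < 4, below threshold.
Round 4 — no new extinctions; cascade stops.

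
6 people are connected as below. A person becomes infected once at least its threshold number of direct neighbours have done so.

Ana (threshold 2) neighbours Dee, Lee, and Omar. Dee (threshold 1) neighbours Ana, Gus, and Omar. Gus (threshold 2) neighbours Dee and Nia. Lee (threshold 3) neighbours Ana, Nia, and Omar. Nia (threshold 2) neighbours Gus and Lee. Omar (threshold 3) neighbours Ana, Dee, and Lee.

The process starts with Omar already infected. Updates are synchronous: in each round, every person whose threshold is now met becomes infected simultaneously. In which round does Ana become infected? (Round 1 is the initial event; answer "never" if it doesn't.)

Round 1 — Omar becomes infected (initial).
Round 2 — checking thresholds:
  Ana: 1 of 3 neighbours < 2, not yet.
  Dee: 1 of 3 neighbours ≥ 1, becomes infected.
  Lee: 1 of 3 neighbours < 3, not yet.
Round 3 — checking thresholds:
  Ana: 2 of 3 neighbours ≥ 2, becomes infected.
  Gus: 1 of 2 neighbours < 2, not yet.
  Lee: 1 of 3 neighbours < 3, not yet.
Round 4 — no new infections; cascade stops.

3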